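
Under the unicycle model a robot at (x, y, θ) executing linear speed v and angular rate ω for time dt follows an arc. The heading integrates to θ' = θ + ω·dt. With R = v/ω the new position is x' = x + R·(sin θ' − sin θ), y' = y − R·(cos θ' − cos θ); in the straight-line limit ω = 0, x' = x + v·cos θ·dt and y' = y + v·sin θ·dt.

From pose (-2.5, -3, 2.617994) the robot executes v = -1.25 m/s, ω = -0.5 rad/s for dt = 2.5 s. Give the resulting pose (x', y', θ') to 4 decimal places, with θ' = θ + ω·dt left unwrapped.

(-1.3012, -5.6686, 1.3680)

θ' = 2.6180 + -0.5·2.5 = 1.3680
R = v/ω = -1.25/-0.5 = 2.5000
x' = -2.5 + 2.5000·(sin 1.3680 − sin 2.6180) = -1.3012
y' = -3 − 2.5000·(cos 1.3680 − cos 2.6180) = -5.6686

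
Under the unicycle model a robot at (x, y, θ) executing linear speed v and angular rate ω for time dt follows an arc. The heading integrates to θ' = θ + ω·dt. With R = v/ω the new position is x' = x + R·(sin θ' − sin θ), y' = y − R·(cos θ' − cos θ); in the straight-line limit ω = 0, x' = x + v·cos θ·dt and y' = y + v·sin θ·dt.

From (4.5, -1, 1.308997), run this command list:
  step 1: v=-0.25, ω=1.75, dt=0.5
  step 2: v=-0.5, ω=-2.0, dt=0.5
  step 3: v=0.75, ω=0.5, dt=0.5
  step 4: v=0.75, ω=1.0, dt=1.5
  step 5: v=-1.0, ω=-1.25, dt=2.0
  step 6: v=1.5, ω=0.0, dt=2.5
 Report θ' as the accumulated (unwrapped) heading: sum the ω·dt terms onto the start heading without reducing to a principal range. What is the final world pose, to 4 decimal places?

(7.6305, -0.0917, 0.4340)

step 1: θ'=2.1840 (R=-0.1429) → pose (4.5212, -1.1192, 2.1840)
step 2: θ'=1.1840 (R=0.2500) → pose (4.5482, -1.3574, 1.1840)
step 3: θ'=1.4340 (R=1.5000) → pose (4.6450, -0.9961, 1.4340)
step 4: θ'=2.9340 (R=0.7500) → pose (4.0566, -0.1599, 2.9340)
step 5: θ'=0.4340 (R=0.8000) → pose (4.2281, -1.6686, 0.4340)
step 6: θ'=0.4340 (straight) → pose (7.6305, -0.0917, 0.4340)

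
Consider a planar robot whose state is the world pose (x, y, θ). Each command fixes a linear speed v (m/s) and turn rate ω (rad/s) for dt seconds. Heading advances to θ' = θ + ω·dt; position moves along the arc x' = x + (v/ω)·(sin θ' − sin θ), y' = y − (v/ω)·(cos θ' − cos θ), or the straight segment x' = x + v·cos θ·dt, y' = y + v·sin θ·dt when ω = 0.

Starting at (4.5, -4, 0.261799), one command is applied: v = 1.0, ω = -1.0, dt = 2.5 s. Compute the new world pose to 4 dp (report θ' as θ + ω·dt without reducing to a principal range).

(5.5442, -5.5849, -2.2382)

θ' = 0.2618 + -1.0·2.5 = -2.2382
R = v/ω = 1.0/-1.0 = -1.0000
x' = 4.5 + -1.0000·(sin -2.2382 − sin 0.2618) = 5.5442
y' = -4 − -1.0000·(cos -2.2382 − cos 0.2618) = -5.5849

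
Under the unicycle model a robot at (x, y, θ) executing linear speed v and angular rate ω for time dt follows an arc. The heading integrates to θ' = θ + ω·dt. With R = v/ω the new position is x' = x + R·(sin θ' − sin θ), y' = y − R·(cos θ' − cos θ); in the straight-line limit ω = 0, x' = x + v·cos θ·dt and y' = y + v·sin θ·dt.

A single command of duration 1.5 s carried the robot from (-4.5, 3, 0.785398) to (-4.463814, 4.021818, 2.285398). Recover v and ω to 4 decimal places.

v = 0.7500, ω = 1.0000

Δθ = 2.285398 − 0.785398 = 1.500000
ω = Δθ/dt = 1.500000/1.5 = 1.0000
R = −Δy/(cos θ' − cos θ) = 0.7500
v = R·ω = 0.7500·1.0000 = 0.7500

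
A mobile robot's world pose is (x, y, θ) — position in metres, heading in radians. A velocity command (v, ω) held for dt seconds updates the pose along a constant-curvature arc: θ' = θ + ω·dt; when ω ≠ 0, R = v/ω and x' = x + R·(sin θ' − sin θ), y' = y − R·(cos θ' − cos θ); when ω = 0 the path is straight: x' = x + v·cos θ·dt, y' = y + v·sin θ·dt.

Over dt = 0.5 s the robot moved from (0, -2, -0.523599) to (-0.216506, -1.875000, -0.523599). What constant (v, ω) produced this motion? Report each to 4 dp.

v = -0.5000, ω = 0.0000

Δθ = -0.523599 − -0.523599 = 0.000000
ω = Δθ/dt = 0.000000/0.5 = 0.0000
ω = 0 → v = (Δx·cos θ + Δy·sin θ)/dt = -0.5000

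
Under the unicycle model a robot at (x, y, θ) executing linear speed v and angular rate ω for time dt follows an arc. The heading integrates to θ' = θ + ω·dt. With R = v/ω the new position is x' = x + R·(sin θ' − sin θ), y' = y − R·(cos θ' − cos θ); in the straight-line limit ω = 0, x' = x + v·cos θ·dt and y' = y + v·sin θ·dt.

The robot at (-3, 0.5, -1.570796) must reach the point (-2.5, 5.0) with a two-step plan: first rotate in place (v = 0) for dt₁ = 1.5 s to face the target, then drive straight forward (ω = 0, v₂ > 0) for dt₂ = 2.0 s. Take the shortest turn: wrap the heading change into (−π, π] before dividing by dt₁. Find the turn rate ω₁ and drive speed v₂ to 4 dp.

heading to target = atan2(5−0.5, -2.5−-3) = 1.4601
Δθ = wrap(1.4601 − -1.5708) = 3.0309; ω₁ = Δθ/dt₁ = 2.0206
distance = √((-2.5−-3)² + (5−0.5)²) = 4.5277; v₂ = distance/dt₂ = 2.2638

ω₁ = 2.0206, v₂ = 2.2638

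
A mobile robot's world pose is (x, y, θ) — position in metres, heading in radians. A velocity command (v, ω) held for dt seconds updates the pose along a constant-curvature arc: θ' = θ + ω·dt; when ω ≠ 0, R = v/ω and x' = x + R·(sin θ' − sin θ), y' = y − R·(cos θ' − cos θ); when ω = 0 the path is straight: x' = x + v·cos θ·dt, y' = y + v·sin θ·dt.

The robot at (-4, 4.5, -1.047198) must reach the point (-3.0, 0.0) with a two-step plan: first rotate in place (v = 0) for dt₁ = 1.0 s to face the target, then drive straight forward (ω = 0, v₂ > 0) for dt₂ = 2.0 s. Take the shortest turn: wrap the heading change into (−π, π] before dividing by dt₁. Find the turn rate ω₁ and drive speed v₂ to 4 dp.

heading to target = atan2(0−4.5, -3−-4) = -1.3521
Δθ = wrap(-1.3521 − -1.0472) = -0.3049; ω₁ = Δθ/dt₁ = -0.3049
distance = √((-3−-4)² + (0−4.5)²) = 4.6098; v₂ = distance/dt₂ = 2.3049

ω₁ = -0.3049, v₂ = 2.3049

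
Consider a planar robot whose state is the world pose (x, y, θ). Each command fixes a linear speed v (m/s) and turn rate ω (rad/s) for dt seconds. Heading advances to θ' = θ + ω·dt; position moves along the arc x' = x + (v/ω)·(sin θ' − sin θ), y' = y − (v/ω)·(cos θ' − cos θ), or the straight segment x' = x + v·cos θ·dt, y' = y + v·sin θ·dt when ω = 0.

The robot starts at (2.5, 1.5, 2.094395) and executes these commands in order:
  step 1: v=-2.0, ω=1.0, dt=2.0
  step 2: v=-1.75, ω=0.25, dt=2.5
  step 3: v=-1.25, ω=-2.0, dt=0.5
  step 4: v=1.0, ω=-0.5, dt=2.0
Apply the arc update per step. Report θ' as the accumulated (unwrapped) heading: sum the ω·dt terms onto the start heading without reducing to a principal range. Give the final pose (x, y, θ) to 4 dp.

step 1: θ'=4.0944 (R=-2.0000) → pose (5.8621, 1.3412, 4.0944)
step 2: θ'=4.7194 (R=-7.0000) → pose (7.1567, 5.4460, 4.7194)
step 3: θ'=3.7194 (R=0.6250) → pose (7.4403, 5.9740, 3.7194)
step 4: θ'=2.7194 (R=-2.0000) → pose (5.5284, 5.8249, 2.7194)

(5.5284, 5.8249, 2.7194)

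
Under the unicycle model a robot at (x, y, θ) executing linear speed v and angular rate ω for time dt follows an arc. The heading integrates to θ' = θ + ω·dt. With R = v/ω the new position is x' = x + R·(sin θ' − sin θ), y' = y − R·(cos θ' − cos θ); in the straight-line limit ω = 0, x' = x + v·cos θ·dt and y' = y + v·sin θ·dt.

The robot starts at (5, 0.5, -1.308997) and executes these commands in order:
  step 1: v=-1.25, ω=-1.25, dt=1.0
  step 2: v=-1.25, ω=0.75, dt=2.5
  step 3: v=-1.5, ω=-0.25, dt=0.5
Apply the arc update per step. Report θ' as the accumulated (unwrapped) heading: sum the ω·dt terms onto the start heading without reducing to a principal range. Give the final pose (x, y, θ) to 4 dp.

step 1: θ'=-2.5590 (R=1.0000) → pose (5.4157, 1.5939, -2.5590)
step 2: θ'=-0.6840 (R=-1.6667) → pose (5.5519, 4.2773, -0.6840)
step 3: θ'=-0.8090 (R=6.0000) → pose (5.0017, 4.7863, -0.8090)

(5.0017, 4.7863, -0.8090)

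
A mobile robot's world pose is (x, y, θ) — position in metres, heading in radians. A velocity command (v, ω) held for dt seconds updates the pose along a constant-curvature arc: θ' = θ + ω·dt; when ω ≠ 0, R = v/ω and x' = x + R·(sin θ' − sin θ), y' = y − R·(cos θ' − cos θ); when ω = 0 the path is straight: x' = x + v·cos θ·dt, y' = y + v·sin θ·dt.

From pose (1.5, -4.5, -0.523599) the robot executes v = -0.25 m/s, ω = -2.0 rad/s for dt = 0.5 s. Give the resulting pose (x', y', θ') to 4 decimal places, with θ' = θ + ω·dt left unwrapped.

θ' = -0.5236 + -2.0·0.5 = -1.5236
R = v/ω = -0.25/-2.0 = 0.1250
x' = 1.5 + 0.1250·(sin -1.5236 − sin -0.5236) = 1.4376
y' = -4.5 − 0.1250·(cos -1.5236 − cos -0.5236) = -4.3976

(1.4376, -4.3976, -1.5236)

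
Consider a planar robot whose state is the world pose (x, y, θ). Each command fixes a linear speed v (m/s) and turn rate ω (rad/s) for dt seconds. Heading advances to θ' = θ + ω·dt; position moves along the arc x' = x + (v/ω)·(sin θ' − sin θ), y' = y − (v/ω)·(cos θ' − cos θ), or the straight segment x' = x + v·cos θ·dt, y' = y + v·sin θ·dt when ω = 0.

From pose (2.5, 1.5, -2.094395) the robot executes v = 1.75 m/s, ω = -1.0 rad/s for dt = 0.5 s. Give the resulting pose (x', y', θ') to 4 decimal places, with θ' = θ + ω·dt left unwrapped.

θ' = -2.0944 + -1.0·0.5 = -2.5944
R = v/ω = 1.75/-1.0 = -1.7500
x' = 2.5 + -1.7500·(sin -2.5944 − sin -2.0944) = 1.8950
y' = 1.5 − -1.7500·(cos -2.5944 − cos -2.0944) = 0.8805

(1.8950, 0.8805, -2.5944)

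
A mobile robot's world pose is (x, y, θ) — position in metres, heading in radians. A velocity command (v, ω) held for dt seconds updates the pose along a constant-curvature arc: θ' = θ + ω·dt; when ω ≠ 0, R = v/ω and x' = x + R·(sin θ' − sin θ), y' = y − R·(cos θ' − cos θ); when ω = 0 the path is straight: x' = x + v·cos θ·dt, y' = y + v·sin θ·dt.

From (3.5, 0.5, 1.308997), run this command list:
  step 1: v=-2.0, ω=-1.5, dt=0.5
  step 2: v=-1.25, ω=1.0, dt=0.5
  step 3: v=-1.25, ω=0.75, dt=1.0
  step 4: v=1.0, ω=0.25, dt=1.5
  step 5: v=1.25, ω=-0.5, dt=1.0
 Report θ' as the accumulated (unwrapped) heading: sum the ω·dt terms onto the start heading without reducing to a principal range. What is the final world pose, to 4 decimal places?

step 1: θ'=0.5590 (R=1.3333) → pose (2.9192, -0.2853, 0.5590)
step 2: θ'=1.0590 (R=-1.2500) → pose (2.4923, -0.7328, 1.0590)
step 3: θ'=1.8090 (R=-1.6667) → pose (2.3258, -1.9423, 1.8090)
step 4: θ'=2.1840 (R=4.0000) → pose (1.7100, -0.5842, 2.1840)
step 5: θ'=1.6840 (R=-2.5000) → pose (1.2705, 0.5721, 1.6840)

(1.2705, 0.5721, 1.6840)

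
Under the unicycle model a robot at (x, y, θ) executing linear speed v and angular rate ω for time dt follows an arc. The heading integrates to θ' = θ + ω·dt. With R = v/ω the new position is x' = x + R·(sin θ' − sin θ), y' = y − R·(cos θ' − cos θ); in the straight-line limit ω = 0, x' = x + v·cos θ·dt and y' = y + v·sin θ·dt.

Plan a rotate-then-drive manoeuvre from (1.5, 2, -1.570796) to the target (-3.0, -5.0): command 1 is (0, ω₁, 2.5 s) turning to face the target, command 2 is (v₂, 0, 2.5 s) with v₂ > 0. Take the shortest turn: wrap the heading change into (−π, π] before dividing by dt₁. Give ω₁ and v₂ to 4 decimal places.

heading to target = atan2(-5−2, -3−1.5) = -2.1421
Δθ = wrap(-2.1421 − -1.5708) = -0.5713; ω₁ = Δθ/dt₁ = -0.2285
distance = √((-3−1.5)² + (-5−2)²) = 8.3217; v₂ = distance/dt₂ = 3.3287

ω₁ = -0.2285, v₂ = 3.3287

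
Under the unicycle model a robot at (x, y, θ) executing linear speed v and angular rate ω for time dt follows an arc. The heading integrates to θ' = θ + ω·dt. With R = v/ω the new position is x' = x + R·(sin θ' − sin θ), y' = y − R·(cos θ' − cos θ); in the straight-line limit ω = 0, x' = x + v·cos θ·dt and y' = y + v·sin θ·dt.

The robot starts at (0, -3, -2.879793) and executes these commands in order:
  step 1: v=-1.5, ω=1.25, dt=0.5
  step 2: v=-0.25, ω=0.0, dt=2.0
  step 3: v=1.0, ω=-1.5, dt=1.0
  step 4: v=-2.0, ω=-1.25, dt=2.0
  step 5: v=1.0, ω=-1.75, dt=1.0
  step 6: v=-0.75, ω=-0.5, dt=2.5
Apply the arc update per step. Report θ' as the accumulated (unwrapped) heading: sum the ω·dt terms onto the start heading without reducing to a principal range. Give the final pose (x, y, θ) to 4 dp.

(0.9701, -4.6475, -9.2548)

step 1: θ'=-2.2548 (R=-1.2000) → pose (0.6195, -2.5992, -2.2548)
step 2: θ'=-2.2548 (straight) → pose (0.9354, -2.2116, -2.2548)
step 3: θ'=-3.7548 (R=-0.6667) → pose (0.0351, -2.3356, -3.7548)
step 4: θ'=-6.2548 (R=1.6000) → pose (-0.8403, -5.2434, -6.2548)
step 5: θ'=-8.0048 (R=-0.5714) → pose (-0.2591, -5.9005, -8.0048)
step 6: θ'=-9.2548 (R=1.5000) → pose (0.9701, -4.6475, -9.2548)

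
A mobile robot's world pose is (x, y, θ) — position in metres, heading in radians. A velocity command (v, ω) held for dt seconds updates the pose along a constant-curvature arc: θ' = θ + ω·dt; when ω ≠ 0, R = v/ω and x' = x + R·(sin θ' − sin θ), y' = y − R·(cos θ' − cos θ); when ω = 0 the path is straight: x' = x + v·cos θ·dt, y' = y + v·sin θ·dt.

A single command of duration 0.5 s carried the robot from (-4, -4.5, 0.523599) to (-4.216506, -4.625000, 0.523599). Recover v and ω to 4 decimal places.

v = -0.5000, ω = 0.0000

Δθ = 0.523599 − 0.523599 = 0.000000
ω = Δθ/dt = 0.000000/0.5 = 0.0000
ω = 0 → v = (Δx·cos θ + Δy·sin θ)/dt = -0.5000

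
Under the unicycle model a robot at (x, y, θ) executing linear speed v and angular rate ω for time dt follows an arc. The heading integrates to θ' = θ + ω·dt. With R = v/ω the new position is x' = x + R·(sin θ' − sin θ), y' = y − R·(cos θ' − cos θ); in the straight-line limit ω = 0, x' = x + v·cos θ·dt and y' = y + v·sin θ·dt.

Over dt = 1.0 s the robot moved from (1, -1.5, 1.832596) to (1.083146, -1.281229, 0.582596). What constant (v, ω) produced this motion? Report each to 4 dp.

Δθ = 0.582596 − 1.832596 = -1.250000
ω = Δθ/dt = -1.250000/1.0 = -1.2500
R = −Δy/(cos θ' − cos θ) = -0.2000
v = R·ω = -0.2000·-1.2500 = 0.2500

v = 0.2500, ω = -1.2500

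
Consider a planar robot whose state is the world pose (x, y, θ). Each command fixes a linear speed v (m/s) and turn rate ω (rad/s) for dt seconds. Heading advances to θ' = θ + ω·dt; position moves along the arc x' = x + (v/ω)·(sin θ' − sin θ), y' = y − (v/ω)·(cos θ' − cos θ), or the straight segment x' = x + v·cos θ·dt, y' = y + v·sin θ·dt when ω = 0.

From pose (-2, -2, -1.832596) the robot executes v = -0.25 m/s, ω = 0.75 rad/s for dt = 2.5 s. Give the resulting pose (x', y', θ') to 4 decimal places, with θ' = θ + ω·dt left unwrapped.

θ' = -1.8326 + 0.75·2.5 = 0.0424
R = v/ω = -0.25/0.75 = -0.3333
x' = -2 + -0.3333·(sin 0.0424 − sin -1.8326) = -2.3361
y' = -2 − -0.3333·(cos 0.0424 − cos -1.8326) = -1.5807

(-2.3361, -1.5807, 0.0424)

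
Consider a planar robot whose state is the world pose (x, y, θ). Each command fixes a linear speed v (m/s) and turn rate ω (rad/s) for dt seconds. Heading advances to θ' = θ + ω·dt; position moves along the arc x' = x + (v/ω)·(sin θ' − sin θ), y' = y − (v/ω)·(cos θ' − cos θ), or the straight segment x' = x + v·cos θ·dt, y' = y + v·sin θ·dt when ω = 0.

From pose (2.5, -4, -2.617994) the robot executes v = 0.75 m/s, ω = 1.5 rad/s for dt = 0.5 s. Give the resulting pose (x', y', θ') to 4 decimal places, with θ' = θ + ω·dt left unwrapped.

θ' = -2.6180 + 1.5·0.5 = -1.8680
R = v/ω = 0.75/1.5 = 0.5000
x' = 2.5 + 0.5000·(sin -1.8680 − sin -2.6180) = 2.2719
y' = -4 − 0.5000·(cos -1.8680 − cos -2.6180) = -4.2866

(2.2719, -4.2866, -1.8680)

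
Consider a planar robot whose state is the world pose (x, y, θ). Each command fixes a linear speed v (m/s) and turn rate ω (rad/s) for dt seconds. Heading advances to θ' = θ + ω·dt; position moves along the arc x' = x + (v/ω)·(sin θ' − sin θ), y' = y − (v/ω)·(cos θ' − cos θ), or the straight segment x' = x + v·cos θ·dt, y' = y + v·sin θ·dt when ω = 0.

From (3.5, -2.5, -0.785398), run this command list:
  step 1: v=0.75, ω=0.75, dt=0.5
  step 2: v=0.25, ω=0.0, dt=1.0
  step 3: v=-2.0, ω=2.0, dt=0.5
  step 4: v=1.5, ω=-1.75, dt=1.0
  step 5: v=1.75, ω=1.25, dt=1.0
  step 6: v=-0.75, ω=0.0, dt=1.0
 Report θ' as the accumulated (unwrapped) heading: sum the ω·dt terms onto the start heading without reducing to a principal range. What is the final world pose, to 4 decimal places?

(5.0070, -4.1688, 0.0896)

step 1: θ'=-0.4104 (R=1.0000) → pose (3.8081, -2.7099, -0.4104)
step 2: θ'=-0.4104 (straight) → pose (4.0374, -2.8096, -0.4104)
step 3: θ'=0.5896 (R=-1.0000) → pose (3.0824, -2.8954, 0.5896)
step 4: θ'=-1.1604 (R=-0.8571) → pose (4.3449, -3.2658, -1.1604)
step 5: θ'=0.0896 (R=1.4000) → pose (5.7540, -4.1017, 0.0896)
step 6: θ'=0.0896 (straight) → pose (5.0070, -4.1688, 0.0896)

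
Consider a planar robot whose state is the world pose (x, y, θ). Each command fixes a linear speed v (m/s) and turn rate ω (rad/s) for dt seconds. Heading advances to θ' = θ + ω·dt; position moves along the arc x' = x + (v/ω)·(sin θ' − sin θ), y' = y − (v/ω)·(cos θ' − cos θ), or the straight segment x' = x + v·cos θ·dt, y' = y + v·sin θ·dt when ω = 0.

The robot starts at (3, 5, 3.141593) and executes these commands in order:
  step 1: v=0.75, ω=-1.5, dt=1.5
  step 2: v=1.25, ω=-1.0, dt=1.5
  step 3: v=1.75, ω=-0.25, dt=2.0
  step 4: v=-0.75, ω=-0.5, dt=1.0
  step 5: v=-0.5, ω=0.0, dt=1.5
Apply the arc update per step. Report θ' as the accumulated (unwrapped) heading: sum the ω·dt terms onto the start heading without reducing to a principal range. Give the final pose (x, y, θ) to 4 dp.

step 1: θ'=0.8916 (R=-0.5000) → pose (2.6110, 5.8141, 0.8916)
step 2: θ'=-0.6084 (R=-1.2500) → pose (4.2980, 6.0546, -0.6084)
step 3: θ'=-1.1084 (R=-7.0000) → pose (6.5620, 3.4333, -1.1084)
step 4: θ'=-1.6084 (R=1.5000) → pose (6.4055, 4.1588, -1.6084)
step 5: θ'=-1.6084 (straight) → pose (6.4337, 4.9083, -1.6084)

(6.4337, 4.9083, -1.6084)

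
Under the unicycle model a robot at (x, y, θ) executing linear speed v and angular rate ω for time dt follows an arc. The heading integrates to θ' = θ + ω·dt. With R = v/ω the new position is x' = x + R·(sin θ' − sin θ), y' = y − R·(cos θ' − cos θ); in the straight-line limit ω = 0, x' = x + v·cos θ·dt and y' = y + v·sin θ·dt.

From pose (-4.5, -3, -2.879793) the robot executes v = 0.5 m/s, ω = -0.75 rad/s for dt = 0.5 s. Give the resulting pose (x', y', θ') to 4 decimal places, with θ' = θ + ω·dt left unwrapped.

θ' = -2.8798 + -0.75·0.5 = -3.2548
R = v/ω = 0.5/-0.75 = -0.6667
x' = -4.5 + -0.6667·(sin -3.2548 − sin -2.8798) = -4.7479
y' = -3 − -0.6667·(cos -3.2548 − cos -2.8798) = -3.0184

(-4.7479, -3.0184, -3.2548)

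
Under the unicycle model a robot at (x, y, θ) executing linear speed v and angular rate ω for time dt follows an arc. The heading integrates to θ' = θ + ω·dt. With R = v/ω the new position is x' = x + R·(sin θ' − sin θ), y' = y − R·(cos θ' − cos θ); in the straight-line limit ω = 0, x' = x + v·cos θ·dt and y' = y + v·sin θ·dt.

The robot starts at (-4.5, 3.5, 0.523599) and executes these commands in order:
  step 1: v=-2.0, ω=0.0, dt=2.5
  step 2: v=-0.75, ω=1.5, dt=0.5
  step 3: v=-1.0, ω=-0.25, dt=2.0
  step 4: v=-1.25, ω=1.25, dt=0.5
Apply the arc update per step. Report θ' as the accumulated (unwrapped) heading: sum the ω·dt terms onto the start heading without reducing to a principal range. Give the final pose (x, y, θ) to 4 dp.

(-10.3745, -1.5209, 1.3986)

step 1: θ'=0.5236 (straight) → pose (-8.8301, 1.0000, 0.5236)
step 2: θ'=1.2736 (R=-0.5000) → pose (-9.0582, 0.7134, 1.2736)
step 3: θ'=0.7736 (R=4.0000) → pose (-10.0880, -0.9768, 0.7736)
step 4: θ'=1.3986 (R=-1.0000) → pose (-10.3745, -1.5209, 1.3986)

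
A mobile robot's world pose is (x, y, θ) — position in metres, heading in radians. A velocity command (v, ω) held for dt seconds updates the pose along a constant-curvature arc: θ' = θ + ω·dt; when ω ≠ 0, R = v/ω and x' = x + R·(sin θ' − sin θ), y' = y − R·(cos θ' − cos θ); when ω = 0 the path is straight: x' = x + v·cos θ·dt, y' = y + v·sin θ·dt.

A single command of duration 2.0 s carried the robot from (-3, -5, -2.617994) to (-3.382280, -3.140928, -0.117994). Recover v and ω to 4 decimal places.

v = -1.2500, ω = 1.2500

Δθ = -0.117994 − -2.617994 = 2.500000
ω = Δθ/dt = 2.500000/2.0 = 1.2500
R = −Δy/(cos θ' − cos θ) = -1.0000
v = R·ω = -1.0000·1.2500 = -1.2500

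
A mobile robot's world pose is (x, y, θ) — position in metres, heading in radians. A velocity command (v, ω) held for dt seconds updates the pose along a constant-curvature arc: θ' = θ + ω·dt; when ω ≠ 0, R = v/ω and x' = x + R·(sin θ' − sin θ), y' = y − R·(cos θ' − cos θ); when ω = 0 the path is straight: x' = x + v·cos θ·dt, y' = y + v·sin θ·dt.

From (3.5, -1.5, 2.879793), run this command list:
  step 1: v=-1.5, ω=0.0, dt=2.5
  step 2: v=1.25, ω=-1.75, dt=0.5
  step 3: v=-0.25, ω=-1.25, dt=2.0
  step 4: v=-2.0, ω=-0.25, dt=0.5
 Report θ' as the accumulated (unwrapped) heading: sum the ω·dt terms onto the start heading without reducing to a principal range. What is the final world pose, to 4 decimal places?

step 1: θ'=2.8798 (straight) → pose (7.1222, -2.4706, 2.8798)
step 2: θ'=2.0048 (R=-0.7143) → pose (6.6590, -2.0810, 2.0048)
step 3: θ'=-0.4952 (R=0.2000) → pose (6.3825, -2.3411, -0.4952)
step 4: θ'=-0.6202 (R=8.0000) → pose (5.5346, -1.8122, -0.6202)

(5.5346, -1.8122, -0.6202)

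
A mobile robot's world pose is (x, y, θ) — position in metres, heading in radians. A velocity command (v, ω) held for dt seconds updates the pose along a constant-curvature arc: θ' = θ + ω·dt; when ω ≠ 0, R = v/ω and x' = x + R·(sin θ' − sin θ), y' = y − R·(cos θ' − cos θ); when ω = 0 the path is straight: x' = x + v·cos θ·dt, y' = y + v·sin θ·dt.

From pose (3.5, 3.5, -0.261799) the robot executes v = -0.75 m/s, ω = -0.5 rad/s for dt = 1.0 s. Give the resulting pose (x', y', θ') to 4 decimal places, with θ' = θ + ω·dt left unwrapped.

θ' = -0.2618 + -0.5·1.0 = -0.7618
R = v/ω = -0.75/-0.5 = 1.5000
x' = 3.5 + 1.5000·(sin -0.7618 − sin -0.2618) = 2.8529
y' = 3.5 − 1.5000·(cos -0.7618 − cos -0.2618) = 3.8635

(2.8529, 3.8635, -0.7618)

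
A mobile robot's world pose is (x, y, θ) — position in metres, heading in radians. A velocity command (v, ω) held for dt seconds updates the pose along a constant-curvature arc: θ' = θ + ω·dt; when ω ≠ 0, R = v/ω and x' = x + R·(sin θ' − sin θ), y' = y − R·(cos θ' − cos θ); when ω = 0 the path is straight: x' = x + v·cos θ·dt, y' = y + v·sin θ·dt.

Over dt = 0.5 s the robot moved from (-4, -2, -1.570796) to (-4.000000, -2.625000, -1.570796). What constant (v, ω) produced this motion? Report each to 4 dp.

Δθ = -1.570796 − -1.570796 = 0.000000
ω = Δθ/dt = 0.000000/0.5 = 0.0000
ω = 0 → v = (Δx·cos θ + Δy·sin θ)/dt = 1.2500

v = 1.2500, ω = 0.0000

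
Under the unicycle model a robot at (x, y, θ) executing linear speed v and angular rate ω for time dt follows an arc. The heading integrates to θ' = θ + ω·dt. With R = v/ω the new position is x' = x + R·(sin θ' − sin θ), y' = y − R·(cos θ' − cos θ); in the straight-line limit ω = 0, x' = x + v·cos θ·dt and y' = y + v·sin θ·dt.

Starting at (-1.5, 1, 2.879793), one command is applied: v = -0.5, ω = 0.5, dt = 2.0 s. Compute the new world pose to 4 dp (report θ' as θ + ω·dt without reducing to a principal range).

(-0.5682, 1.2262, 3.8798)

θ' = 2.8798 + 0.5·2.0 = 3.8798
R = v/ω = -0.5/0.5 = -1.0000
x' = -1.5 + -1.0000·(sin 3.8798 − sin 2.8798) = -0.5682
y' = 1 − -1.0000·(cos 3.8798 − cos 2.8798) = 1.2262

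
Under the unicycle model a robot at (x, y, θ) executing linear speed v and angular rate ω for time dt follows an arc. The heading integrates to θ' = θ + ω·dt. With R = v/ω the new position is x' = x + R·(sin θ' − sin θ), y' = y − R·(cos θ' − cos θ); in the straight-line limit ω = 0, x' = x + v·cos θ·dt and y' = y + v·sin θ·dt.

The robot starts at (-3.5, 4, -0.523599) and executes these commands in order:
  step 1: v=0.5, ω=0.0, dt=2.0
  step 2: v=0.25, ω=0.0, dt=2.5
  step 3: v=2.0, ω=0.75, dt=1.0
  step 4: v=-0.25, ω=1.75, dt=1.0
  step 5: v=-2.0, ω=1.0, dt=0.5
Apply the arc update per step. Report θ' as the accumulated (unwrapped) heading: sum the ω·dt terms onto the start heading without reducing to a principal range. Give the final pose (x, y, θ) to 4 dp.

(0.3433, 1.9183, 2.4764)

step 1: θ'=-0.5236 (straight) → pose (-2.6340, 3.5000, -0.5236)
step 2: θ'=-0.5236 (straight) → pose (-2.0927, 3.1875, -0.5236)
step 3: θ'=0.2264 (R=2.6667) → pose (-0.1608, 2.8983, 0.2264)
step 4: θ'=1.9764 (R=-0.1429) → pose (-0.2600, 2.7027, 1.9764)
step 5: θ'=2.4764 (R=-2.0000) → pose (0.3433, 1.9183, 2.4764)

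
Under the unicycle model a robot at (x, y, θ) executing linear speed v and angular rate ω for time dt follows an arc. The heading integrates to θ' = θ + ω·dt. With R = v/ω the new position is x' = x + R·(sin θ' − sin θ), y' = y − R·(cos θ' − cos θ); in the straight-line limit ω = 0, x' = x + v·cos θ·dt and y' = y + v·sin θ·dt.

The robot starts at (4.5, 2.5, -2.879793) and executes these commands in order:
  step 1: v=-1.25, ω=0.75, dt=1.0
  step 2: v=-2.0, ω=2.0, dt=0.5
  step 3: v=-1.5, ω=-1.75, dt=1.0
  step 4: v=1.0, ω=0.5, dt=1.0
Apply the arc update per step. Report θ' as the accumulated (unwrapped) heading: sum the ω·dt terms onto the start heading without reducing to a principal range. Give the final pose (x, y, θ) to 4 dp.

(5.2286, 4.8923, -2.3798)

step 1: θ'=-2.1298 (R=-1.6667) → pose (5.4816, 3.2260, -2.1298)
step 2: θ'=-1.1298 (R=-1.0000) → pose (5.5382, 4.1832, -1.1298)
step 3: θ'=-2.8798 (R=0.8571) → pose (6.0914, 5.3770, -2.8798)
step 4: θ'=-2.3798 (R=2.0000) → pose (5.2286, 4.8923, -2.3798)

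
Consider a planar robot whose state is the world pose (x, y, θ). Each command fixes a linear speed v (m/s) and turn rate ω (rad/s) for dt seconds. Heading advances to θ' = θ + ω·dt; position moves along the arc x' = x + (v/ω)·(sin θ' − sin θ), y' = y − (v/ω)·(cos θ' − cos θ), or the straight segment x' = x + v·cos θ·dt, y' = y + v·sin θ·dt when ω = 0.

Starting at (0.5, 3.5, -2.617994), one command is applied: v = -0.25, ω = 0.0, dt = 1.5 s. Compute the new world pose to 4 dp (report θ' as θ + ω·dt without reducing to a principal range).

(0.8248, 3.6875, -2.6180)

θ' = -2.6180 + 0.0·1.5 = -2.6180
ω = 0 → straight: x' = 0.5 + -0.25·cos(-2.6180)·1.5 = 0.8248
y' = 3.5 + -0.25·sin(-2.6180)·1.5 = 3.6875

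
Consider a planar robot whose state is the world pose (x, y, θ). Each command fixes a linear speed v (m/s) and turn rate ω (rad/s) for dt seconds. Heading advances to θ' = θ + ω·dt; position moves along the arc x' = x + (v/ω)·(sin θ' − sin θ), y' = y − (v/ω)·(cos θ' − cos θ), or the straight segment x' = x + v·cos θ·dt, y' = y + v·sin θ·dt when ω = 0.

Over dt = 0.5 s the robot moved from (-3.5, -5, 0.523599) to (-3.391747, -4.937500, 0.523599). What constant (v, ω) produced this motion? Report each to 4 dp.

v = 0.2500, ω = 0.0000

Δθ = 0.523599 − 0.523599 = 0.000000
ω = Δθ/dt = 0.000000/0.5 = 0.0000
ω = 0 → v = (Δx·cos θ + Δy·sin θ)/dt = 0.2500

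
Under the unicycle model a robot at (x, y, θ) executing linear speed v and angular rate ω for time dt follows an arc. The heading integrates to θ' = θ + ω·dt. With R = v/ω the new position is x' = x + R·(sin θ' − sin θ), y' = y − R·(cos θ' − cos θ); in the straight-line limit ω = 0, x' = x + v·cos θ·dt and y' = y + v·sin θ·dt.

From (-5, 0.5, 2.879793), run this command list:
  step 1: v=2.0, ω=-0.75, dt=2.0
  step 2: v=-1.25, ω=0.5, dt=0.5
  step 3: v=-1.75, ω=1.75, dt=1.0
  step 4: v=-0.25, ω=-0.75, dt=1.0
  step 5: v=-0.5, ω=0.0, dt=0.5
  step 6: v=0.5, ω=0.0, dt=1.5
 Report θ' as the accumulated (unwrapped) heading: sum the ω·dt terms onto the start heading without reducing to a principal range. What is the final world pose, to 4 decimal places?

step 1: θ'=1.3798 (R=-2.6667) → pose (-6.9280, 3.5821, 1.3798)
step 2: θ'=1.6298 (R=-2.5000) → pose (-6.9691, 2.9600, 1.6298)
step 3: θ'=3.3798 (R=-1.0000) → pose (-5.7349, 2.0472, 3.3798)
step 4: θ'=2.6298 (R=0.3333) → pose (-5.4930, 2.0139, 2.6298)
step 5: θ'=2.6298 (straight) → pose (-5.2750, 1.8915, 2.6298)
step 6: θ'=2.6298 (straight) → pose (-5.9289, 2.2588, 2.6298)

(-5.9289, 2.2588, 2.6298)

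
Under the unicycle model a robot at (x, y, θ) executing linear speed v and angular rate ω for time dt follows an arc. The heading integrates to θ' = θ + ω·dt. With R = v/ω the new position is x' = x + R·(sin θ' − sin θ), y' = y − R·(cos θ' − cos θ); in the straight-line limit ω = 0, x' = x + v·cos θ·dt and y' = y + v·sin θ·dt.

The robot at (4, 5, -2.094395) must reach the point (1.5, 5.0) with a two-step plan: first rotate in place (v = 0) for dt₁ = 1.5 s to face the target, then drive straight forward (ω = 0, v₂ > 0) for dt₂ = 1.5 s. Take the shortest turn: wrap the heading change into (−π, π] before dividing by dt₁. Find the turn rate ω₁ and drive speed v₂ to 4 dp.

ω₁ = -0.6981, v₂ = 1.6667

heading to target = atan2(5−5, 1.5−4) = 3.1416
Δθ = wrap(3.1416 − -2.0944) = -1.0472; ω₁ = Δθ/dt₁ = -0.6981
distance = √((1.5−4)² + (5−5)²) = 2.5000; v₂ = distance/dt₂ = 1.6667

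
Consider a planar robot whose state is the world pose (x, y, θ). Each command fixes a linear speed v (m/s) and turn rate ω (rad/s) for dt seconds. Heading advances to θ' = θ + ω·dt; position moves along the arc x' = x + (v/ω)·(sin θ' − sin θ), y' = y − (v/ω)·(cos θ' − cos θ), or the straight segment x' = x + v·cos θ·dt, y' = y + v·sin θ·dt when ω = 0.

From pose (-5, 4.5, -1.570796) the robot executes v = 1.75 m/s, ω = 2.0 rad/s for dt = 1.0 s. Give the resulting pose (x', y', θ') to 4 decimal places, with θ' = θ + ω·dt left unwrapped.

θ' = -1.5708 + 2.0·1.0 = 0.4292
R = v/ω = 1.75/2.0 = 0.8750
x' = -5 + 0.8750·(sin 0.4292 − sin -1.5708) = -3.7609
y' = 4.5 − 0.8750·(cos 0.4292 − cos -1.5708) = 3.7044

(-3.7609, 3.7044, 0.4292)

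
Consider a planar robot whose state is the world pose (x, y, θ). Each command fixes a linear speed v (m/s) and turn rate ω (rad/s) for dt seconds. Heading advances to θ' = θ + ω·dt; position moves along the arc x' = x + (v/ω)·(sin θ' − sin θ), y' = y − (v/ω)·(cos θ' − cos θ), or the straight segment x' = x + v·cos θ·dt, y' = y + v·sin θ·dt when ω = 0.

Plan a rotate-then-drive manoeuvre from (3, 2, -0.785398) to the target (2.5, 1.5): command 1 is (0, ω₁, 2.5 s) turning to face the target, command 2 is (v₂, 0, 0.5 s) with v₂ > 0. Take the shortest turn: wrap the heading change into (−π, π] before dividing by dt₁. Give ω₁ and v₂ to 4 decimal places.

ω₁ = -0.6283, v₂ = 1.4142

heading to target = atan2(1.5−2, 2.5−3) = -2.3562
Δθ = wrap(-2.3562 − -0.7854) = -1.5708; ω₁ = Δθ/dt₁ = -0.6283
distance = √((2.5−3)² + (1.5−2)²) = 0.7071; v₂ = distance/dt₂ = 1.4142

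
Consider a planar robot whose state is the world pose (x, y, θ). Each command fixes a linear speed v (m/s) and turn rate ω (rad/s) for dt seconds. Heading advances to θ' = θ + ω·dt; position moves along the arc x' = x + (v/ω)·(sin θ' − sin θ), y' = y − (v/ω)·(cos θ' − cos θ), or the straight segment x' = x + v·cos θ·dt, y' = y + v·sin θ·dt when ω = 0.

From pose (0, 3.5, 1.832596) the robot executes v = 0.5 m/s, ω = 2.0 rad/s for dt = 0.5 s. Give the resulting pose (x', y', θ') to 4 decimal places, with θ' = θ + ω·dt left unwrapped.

θ' = 1.8326 + 2.0·0.5 = 2.8326
R = v/ω = 0.5/2.0 = 0.2500
x' = 0 + 0.2500·(sin 2.8326 − sin 1.8326) = -0.1655
y' = 3.5 − 0.2500·(cos 2.8326 − cos 1.8326) = 3.6735

(-0.1655, 3.6735, 2.8326)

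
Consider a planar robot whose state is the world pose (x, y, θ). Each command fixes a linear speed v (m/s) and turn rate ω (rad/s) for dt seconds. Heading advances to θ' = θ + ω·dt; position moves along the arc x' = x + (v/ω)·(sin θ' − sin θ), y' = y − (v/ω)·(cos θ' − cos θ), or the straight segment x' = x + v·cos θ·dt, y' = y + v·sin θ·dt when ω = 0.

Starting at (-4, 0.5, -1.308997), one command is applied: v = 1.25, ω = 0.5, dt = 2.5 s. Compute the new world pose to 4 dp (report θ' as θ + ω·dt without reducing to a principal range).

θ' = -1.3090 + 0.5·2.5 = -0.0590
R = v/ω = 1.25/0.5 = 2.5000
x' = -4 + 2.5000·(sin -0.0590 − sin -1.3090) = -1.7326
y' = 0.5 − 2.5000·(cos -0.0590 − cos -1.3090) = -1.3486

(-1.7326, -1.3486, -0.0590)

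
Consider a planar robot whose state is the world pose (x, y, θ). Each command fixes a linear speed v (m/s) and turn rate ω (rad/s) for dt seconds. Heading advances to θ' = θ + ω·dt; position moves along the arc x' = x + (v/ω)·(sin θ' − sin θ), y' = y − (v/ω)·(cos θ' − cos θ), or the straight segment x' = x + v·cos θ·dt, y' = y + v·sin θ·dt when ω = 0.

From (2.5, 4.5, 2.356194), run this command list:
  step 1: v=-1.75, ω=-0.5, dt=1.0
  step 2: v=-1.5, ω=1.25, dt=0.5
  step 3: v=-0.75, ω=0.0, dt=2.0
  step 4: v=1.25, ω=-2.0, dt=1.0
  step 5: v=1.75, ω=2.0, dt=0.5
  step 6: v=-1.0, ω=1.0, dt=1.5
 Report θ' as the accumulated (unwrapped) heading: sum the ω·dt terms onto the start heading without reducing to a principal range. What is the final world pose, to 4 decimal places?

(6.3804, 2.1488, 2.9812)

step 1: θ'=1.8562 (R=3.5000) → pose (3.3835, 3.0105, 1.8562)
step 2: θ'=2.4812 (R=-1.2000) → pose (3.7989, 2.4007, 2.4812)
step 3: θ'=2.4812 (straight) → pose (4.9835, 1.4805, 2.4812)
step 4: θ'=0.4812 (R=-0.6250) → pose (5.0776, 2.5281, 0.4812)
step 5: θ'=1.4812 (R=0.8750) → pose (5.5441, 3.2255, 1.4812)
step 6: θ'=2.9812 (R=-1.0000) → pose (6.3804, 2.1488, 2.9812)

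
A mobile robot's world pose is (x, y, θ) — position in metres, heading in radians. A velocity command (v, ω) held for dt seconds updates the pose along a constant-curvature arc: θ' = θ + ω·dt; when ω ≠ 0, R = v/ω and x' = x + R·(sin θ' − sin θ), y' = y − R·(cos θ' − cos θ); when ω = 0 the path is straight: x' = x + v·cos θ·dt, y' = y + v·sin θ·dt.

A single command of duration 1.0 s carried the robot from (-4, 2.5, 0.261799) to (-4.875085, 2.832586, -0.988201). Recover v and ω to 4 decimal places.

Δθ = -0.988201 − 0.261799 = -1.250000
ω = Δθ/dt = -1.250000/1.0 = -1.2500
R = Δx/(sin θ' − sin θ) = 0.8000
v = R·ω = 0.8000·-1.2500 = -1.0000

v = -1.0000, ω = -1.2500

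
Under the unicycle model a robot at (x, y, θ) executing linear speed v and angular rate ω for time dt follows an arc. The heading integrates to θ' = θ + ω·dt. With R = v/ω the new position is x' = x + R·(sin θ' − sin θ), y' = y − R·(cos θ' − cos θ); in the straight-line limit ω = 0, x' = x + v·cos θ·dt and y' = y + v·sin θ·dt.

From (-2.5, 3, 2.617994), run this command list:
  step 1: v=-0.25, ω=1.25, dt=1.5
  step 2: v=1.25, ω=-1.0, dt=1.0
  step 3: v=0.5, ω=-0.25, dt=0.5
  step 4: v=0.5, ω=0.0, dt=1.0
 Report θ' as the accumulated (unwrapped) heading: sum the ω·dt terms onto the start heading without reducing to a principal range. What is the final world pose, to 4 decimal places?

(-3.7213, 2.0447, 3.3680)

step 1: θ'=4.4930 (R=-0.2000) → pose (-2.2048, 3.1297, 4.4930)
step 2: θ'=3.4930 (R=-1.2500) → pose (-2.9946, 2.2281, 3.4930)
step 3: θ'=3.3680 (R=-2.0000) → pose (-3.2340, 2.1569, 3.3680)
step 4: θ'=3.3680 (straight) → pose (-3.7213, 2.0447, 3.3680)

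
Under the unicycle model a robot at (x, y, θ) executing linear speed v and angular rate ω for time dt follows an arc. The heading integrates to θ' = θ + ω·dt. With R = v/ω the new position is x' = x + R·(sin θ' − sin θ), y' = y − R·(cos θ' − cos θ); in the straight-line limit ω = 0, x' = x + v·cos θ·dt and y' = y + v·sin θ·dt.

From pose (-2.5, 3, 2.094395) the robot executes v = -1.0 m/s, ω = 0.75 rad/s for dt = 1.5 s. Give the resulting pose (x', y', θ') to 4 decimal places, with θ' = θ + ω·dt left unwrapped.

(-1.2417, 2.3374, 3.2194)

θ' = 2.0944 + 0.75·1.5 = 3.2194
R = v/ω = -1.0/0.75 = -1.3333
x' = -2.5 + -1.3333·(sin 3.2194 − sin 2.0944) = -1.2417
y' = 3 − -1.3333·(cos 3.2194 − cos 2.0944) = 2.3374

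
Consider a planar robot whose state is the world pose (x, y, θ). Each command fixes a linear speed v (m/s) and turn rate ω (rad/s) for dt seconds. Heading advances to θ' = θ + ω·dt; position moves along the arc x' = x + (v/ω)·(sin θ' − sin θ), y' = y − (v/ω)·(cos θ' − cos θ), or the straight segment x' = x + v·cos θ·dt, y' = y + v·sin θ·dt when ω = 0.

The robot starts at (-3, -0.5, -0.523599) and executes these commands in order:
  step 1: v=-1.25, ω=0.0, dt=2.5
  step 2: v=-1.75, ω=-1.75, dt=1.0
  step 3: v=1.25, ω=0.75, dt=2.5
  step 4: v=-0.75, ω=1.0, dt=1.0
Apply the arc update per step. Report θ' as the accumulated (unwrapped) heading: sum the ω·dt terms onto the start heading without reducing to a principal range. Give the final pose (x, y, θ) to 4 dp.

step 1: θ'=-0.5236 (straight) → pose (-5.7063, 1.0625, -0.5236)
step 2: θ'=-2.2736 (R=1.0000) → pose (-5.9694, 2.5749, -2.2736)
step 3: θ'=-0.3986 (R=1.6667) → pose (-5.3445, -0.0384, -0.3986)
step 4: θ'=0.6014 (R=-0.7500) → pose (-6.0600, -0.1112, 0.6014)

(-6.0600, -0.1112, 0.6014)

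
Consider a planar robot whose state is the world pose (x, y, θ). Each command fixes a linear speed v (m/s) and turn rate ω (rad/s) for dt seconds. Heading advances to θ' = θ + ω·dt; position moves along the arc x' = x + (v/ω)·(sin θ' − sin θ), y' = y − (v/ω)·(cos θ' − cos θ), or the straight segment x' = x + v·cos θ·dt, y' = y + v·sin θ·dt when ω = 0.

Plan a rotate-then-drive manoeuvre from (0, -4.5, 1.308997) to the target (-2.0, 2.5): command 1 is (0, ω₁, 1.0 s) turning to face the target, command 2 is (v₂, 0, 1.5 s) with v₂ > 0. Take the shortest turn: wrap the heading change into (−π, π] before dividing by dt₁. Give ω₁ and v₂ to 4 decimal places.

ω₁ = 0.5401, v₂ = 4.8534

heading to target = atan2(2.5−-4.5, -2−0) = 1.8491
Δθ = wrap(1.8491 − 1.3090) = 0.5401; ω₁ = Δθ/dt₁ = 0.5401
distance = √((-2−0)² + (2.5−-4.5)²) = 7.2801; v₂ = distance/dt₂ = 4.8534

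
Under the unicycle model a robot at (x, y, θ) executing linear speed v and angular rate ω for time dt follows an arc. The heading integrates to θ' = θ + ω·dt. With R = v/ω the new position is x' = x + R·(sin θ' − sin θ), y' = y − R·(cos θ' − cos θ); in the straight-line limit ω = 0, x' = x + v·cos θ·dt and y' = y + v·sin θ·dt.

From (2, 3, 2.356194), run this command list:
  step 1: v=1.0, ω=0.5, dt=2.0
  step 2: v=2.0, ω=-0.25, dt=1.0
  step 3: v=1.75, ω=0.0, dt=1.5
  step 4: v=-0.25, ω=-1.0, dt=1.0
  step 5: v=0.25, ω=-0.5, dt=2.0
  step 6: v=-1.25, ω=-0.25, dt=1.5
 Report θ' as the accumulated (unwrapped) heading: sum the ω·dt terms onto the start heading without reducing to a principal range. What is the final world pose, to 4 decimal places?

(-5.3923, 2.3296, 0.7312)

step 1: θ'=3.3562 (R=2.0000) → pose (0.1599, 3.5399, 3.3562)
step 2: θ'=3.1062 (R=-8.0000) → pose (-1.8269, 3.3614, 3.1062)
step 3: θ'=3.1062 (straight) → pose (-4.4503, 3.4543, 3.1062)
step 4: θ'=2.1062 (R=0.2500) → pose (-4.2441, 3.3320, 2.1062)
step 5: θ'=1.1062 (R=-0.5000) → pose (-4.2611, 3.8111, 1.1062)
step 6: θ'=0.7312 (R=5.0000) → pose (-5.3923, 2.3296, 0.7312)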